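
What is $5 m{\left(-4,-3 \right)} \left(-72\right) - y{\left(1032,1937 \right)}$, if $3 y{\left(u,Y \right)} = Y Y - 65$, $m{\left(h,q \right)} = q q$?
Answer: $- \frac{3761624}{3} \approx -1.2539 \cdot 10^{6}$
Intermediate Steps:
$m{\left(h,q \right)} = q^{2}$
$y{\left(u,Y \right)} = - \frac{65}{3} + \frac{Y^{2}}{3}$ ($y{\left(u,Y \right)} = \frac{Y Y - 65}{3} = \frac{Y^{2} - 65}{3} = \frac{-65 + Y^{2}}{3} = - \frac{65}{3} + \frac{Y^{2}}{3}$)
$5 m{\left(-4,-3 \right)} \left(-72\right) - y{\left(1032,1937 \right)} = 5 \left(-3\right)^{2} \left(-72\right) - \left(- \frac{65}{3} + \frac{1937^{2}}{3}\right) = 5 \cdot 9 \left(-72\right) - \left(- \frac{65}{3} + \frac{1}{3} \cdot 3751969\right) = 45 \left(-72\right) - \left(- \frac{65}{3} + \frac{3751969}{3}\right) = -3240 - \frac{3751904}{3} = - \frac{3761624}{3}$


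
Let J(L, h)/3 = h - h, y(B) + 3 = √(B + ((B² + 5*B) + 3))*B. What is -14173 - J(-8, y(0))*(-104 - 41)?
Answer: -14173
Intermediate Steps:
y(B) = -3 + B*√(3 + B² + 6*B) (y(B) = -3 + √(B + ((B² + 5*B) + 3))*B = -3 + √(B + (3 + B² + 5*B))*B = -3 + √(3 + B² + 6*B)*B = -3 + B*√(3 + B² + 6*B))
J(L, h) = 0 (J(L, h) = 3*(h - h) = 3*0 = 0)
-14173 - J(-8, y(0))*(-104 - 41) = -14173 - 0*(-104 - 41) = -14173 - 0*(-145) = -14173 - 1*0 = -14173 + 0 = -14173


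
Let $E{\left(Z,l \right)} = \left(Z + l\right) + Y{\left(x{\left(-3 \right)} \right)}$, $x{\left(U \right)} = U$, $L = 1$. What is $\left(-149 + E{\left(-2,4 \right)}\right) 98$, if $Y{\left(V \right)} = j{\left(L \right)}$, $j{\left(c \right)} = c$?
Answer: $-14308$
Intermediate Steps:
$Y{\left(V \right)} = 1$
$E{\left(Z,l \right)} = 1 + Z + l$ ($E{\left(Z,l \right)} = \left(Z + l\right) + 1 = 1 + Z + l$)
$\left(-149 + E{\left(-2,4 \right)}\right) 98 = \left(-149 + \left(1 - 2 + 4\right)\right) 98 = \left(-149 + 3\right) 98 = \left(-146\right) 98 = -14308$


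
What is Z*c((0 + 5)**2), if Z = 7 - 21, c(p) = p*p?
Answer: -8750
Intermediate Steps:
c(p) = p**2
Z = -14
Z*c((0 + 5)**2) = -14*(0 + 5)**4 = -14*(5**2)**2 = -14*25**2 = -14*625 = -8750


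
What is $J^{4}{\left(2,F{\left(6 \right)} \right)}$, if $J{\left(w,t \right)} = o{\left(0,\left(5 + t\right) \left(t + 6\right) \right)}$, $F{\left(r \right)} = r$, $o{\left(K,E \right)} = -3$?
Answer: $81$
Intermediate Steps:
$J{\left(w,t \right)} = -3$
$J^{4}{\left(2,F{\left(6 \right)} \right)} = \left(-3\right)^{4} = 81$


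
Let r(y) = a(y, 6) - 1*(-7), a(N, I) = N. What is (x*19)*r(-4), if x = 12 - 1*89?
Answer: -4389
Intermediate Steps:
r(y) = 7 + y (r(y) = y - 1*(-7) = y + 7 = 7 + y)
x = -77 (x = 12 - 89 = -77)
(x*19)*r(-4) = (-77*19)*(7 - 4) = -1463*3 = -4389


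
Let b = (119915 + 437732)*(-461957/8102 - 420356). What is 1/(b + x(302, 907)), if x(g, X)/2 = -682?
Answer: -8102/1899449565400171 ≈ -4.2654e-12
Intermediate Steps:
x(g, X) = -1364 (x(g, X) = 2*(-682) = -1364)
b = -1899449554349043/8102 (b = 557647*(-461957*1/8102 - 420356) = 557647*(-461957/8102 - 420356) = 557647*(-3406186269/8102) = -1899449554349043/8102 ≈ -2.3444e+11)
1/(b + x(302, 907)) = 1/(-1899449554349043/8102 - 1364) = 1/(-1899449565400171/8102) = -8102/1899449565400171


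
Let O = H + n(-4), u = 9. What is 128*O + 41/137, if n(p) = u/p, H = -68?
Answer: -1231863/137 ≈ -8991.7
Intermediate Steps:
n(p) = 9/p
O = -281/4 (O = -68 + 9/(-4) = -68 + 9*(-¼) = -68 - 9/4 = -281/4 ≈ -70.250)
128*O + 41/137 = 128*(-281/4) + 41/137 = -8992 + 41*(1/137) = -8992 + 41/137 = -1231863/137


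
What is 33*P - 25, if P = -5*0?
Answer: -25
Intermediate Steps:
P = 0
33*P - 25 = 33*0 - 25 = 0 - 25 = -25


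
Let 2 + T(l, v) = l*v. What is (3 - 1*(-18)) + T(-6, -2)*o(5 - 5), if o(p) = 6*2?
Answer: 141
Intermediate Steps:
T(l, v) = -2 + l*v
o(p) = 12
(3 - 1*(-18)) + T(-6, -2)*o(5 - 5) = (3 - 1*(-18)) + (-2 - 6*(-2))*12 = (3 + 18) + (-2 + 12)*12 = 21 + 10*12 = 21 + 120 = 141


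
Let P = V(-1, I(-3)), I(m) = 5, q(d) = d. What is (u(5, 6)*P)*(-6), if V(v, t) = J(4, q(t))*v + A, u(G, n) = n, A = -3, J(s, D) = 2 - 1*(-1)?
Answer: 216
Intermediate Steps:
J(s, D) = 3 (J(s, D) = 2 + 1 = 3)
V(v, t) = -3 + 3*v (V(v, t) = 3*v - 3 = -3 + 3*v)
P = -6 (P = -3 + 3*(-1) = -3 - 3 = -6)
(u(5, 6)*P)*(-6) = (6*(-6))*(-6) = -36*(-6) = 216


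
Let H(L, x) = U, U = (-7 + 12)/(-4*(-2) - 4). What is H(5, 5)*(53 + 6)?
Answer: 295/4 ≈ 73.750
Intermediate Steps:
U = 5/4 (U = 5/(8 - 4) = 5/4 ≈ 1.2500)
H(L, x) = 5/4
H(5, 5)*(53 + 6) = 5*(53 + 6)/4 = (5/4)*59 = 295/4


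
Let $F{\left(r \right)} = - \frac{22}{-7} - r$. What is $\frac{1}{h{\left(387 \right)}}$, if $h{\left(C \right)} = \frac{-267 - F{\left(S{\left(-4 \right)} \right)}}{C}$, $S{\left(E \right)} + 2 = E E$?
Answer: $- \frac{2709}{1793} \approx -1.5109$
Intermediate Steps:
$S{\left(E \right)} = -2 + E^{2}$ ($S{\left(E \right)} = -2 + E E = -2 + E^{2}$)
$F{\left(r \right)} = \frac{22}{7} - r$ ($F{\left(r \right)} = \left(-22\right) \left(- \frac{1}{7}\right) - r = \frac{22}{7} - r$)
$h{\left(C \right)} = - \frac{1793}{7 C}$ ($h{\left(C \right)} = \frac{-267 - \left(\frac{22}{7} - \left(-2 + \left(-4\right)^{2}\right)\right)}{C} = \frac{-267 - \left(\frac{22}{7} - \left(-2 + 16\right)\right)}{C} = \frac{-267 - \left(\frac{22}{7} - 14\right)}{C} = \frac{-267 - - \frac{76}{7}}{C} = \frac{-267 + \frac{76}{7}}{C} = - \frac{1793}{7 C}$)
$\frac{1}{h{\left(387 \right)}} = \frac{1}{\left(- \frac{1793}{7}\right) \frac{1}{387}} = \frac{1}{- \frac{1793}{2709}} = - \frac{2709}{1793}$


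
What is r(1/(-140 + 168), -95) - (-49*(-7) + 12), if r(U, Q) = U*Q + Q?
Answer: -12695/28 ≈ -453.39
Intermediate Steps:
r(U, Q) = Q + Q*U (r(U, Q) = Q*U + Q = Q + Q*U)
r(1/(-140 + 168), -95) - (-49*(-7) + 12) = -95*(1 + 1/(-140 + 168)) - (-49*(-7) + 12) = -95*(1 + 1/28) - (343 + 12) = -95*(1 + 1/28) - 1*355 = -95*29/28 - 355 = -2755/28 - 355 = -12695/28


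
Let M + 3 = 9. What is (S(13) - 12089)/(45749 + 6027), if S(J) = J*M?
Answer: -12011/51776 ≈ -0.23198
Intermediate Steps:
M = 6 (M = -3 + 9 = 6)
S(J) = 6*J (S(J) = J*6 = 6*J)
(S(13) - 12089)/(45749 + 6027) = (6*13 - 12089)/(45749 + 6027) = (78 - 12089)/51776 = -12011*1/51776 = -12011/51776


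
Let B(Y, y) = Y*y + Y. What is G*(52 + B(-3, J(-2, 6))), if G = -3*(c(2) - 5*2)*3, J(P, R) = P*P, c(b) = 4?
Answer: 1998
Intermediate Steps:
J(P, R) = P**2
G = 54 (G = -3*(4 - 5*2)*3 = -3*(4 - 10)*3 = -3*(-6)*3 = 18*3 = 54)
B(Y, y) = Y + Y*y
G*(52 + B(-3, J(-2, 6))) = 54*(52 - 3*(1 + (-2)**2)) = 54*(52 - 3*(1 + 4)) = 54*(52 - 3*5) = 54*(52 - 15) = 54*37 = 1998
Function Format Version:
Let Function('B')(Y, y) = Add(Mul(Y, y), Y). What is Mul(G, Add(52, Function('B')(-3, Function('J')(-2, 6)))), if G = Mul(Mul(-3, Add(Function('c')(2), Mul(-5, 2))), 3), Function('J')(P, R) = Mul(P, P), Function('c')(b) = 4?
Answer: 1998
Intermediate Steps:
Function('J')(P, R) = Pow(P, 2)
G = 54 (G = Mul(Mul(-3, Add(4, Mul(-5, 2))), 3) = Mul(Mul(-3, Add(4, -10)), 3) = Mul(Mul(-3, -6), 3) = Mul(18, 3) = 54)
Function('B')(Y, y) = Add(Y, Mul(Y, y))
Mul(G, Add(52, Function('B')(-3, Function('J')(-2, 6)))) = Mul(54, Add(52, Mul(-3, Add(1, Pow(-2, 2))))) = Mul(54, Add(52, Mul(-3, Add(1, 4)))) = Mul(54, Add(52, Mul(-3, 5))) = Mul(54, Add(52, -15)) = Mul(54, 37) = 1998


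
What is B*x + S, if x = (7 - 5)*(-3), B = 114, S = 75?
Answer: -609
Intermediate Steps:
x = -6 (x = 2*(-3) = -6)
B*x + S = 114*(-6) + 75 = -684 + 75 = -609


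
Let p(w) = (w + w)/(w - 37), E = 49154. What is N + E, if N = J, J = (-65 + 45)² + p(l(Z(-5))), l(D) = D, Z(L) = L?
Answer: 1040639/21 ≈ 49554.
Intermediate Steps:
p(w) = 2*w/(-37 + w) (p(w) = (2*w)/(-37 + w) = 2*w/(-37 + w))
J = 8405/21 (J = (-65 + 45)² + 2*(-5)/(-37 - 5) = (-20)² + 2*(-5)/(-42) = 400 + 2*(-5)*(-1/42) = 400 + 5/21 = 8405/21 ≈ 400.24)
N = 8405/21 ≈ 400.24
N + E = 8405/21 + 49154 = 1040639/21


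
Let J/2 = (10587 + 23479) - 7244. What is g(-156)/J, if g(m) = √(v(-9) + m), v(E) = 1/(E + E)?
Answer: 53*I*√2/321864 ≈ 0.00023287*I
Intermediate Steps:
v(E) = 1/(2*E)
J = 53644 (J = 2*((10587 + 23479) - 7244) = 2*(34066 - 7244) = 2*26822 = 53644)
g(m) = √(-1/18 + m) (g(m) = √((½)/(-9) + m) = √((½)*(-⅑) + m) = √(-1/18 + m))
g(-156)/J = (√(-2 + 36*(-156))/6)/53644 = (√(-2 - 5616)/6)*(1/53644) = (√(-5618)/6)*(1/53644) = ((53*I*√2)/6)*(1/53644) = (53*I*√2/6)*(1/53644) = 53*I*√2/321864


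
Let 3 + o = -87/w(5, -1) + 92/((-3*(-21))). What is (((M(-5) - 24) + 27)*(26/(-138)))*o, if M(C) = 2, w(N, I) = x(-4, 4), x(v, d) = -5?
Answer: -64948/4347 ≈ -14.941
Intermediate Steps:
w(N, I) = -5
o = 4996/315 (o = -3 + (-87/(-5) + 92/((-3*(-21)))) = -3 + (-87*(-1/5) + 92/63) = -3 + (87/5 + 92*(1/63)) = -3 + (87/5 + 92/63) = -3 + 5941/315 = 4996/315 ≈ 15.860)
(((M(-5) - 24) + 27)*(26/(-138)))*o = (((2 - 24) + 27)*(26/(-138)))*(4996/315) = ((-22 + 27)*(26*(-1/138)))*(4996/315) = (5*(-13/69))*(4996/315) = -65/69*4996/315 = -64948/4347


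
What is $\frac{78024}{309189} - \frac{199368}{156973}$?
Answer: $- \frac{16464910400}{16178108299} \approx -1.0177$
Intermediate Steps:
$\frac{78024}{309189} - \frac{199368}{156973} = 78024 \cdot \frac{1}{309189} - \frac{199368}{156973} = \frac{26008}{103063} - \frac{199368}{156973} = - \frac{16464910400}{16178108299}$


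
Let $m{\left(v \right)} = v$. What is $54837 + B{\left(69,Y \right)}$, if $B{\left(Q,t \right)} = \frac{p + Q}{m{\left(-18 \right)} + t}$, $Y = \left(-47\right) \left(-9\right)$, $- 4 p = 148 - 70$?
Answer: $\frac{4935341}{90} \approx 54837.0$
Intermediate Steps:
$p = - \frac{39}{2}$ ($p = - \frac{148 - 70}{4} = \left(- \frac{1}{4}\right) 78 = - \frac{39}{2} \approx -19.5$)
$Y = 423$
$B{\left(Q,t \right)} = \frac{- \frac{39}{2} + Q}{-18 + t}$
$54837 + B{\left(69,Y \right)} = 54837 + \frac{- \frac{39}{2} + 69}{-18 + 423} = 54837 + \frac{1}{405} \cdot \frac{99}{2} = 54837 + \frac{11}{90} = \frac{4935341}{90}$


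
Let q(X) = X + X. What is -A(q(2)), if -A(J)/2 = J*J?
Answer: 32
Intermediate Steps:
q(X) = 2*X
A(J) = -2*J² (A(J) = -2*J*J = -2*J²)
-A(q(2)) = -(-2)*(2*2)² = -(-2)*4² = -(-2)*16 = -1*(-32) = 32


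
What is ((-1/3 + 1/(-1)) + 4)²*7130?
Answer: 456320/9 ≈ 50702.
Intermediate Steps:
((-1/3 + 1/(-1)) + 4)²*7130 = ((-1*⅓ + 1*(-1)) + 4)²*7130 = ((-⅓ - 1) + 4)²*7130 = (-4/3 + 4)²*7130 = (8/3)²*7130 = (64/9)*7130 = 456320/9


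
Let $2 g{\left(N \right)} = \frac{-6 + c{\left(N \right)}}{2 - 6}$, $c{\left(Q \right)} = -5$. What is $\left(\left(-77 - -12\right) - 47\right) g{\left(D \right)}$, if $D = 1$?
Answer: $-154$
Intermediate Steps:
$g{\left(N \right)} = \frac{11}{8}$ ($g{\left(N \right)} = \frac{\left(-6 - 5\right) \frac{1}{2 - 6}}{2} = \frac{\left(-11\right) \frac{1}{-4}}{2} = \frac{\left(-11\right) \left(- \frac{1}{4}\right)}{2} = \frac{1}{2} \cdot \frac{11}{4} = \frac{11}{8}$)
$\left(\left(-77 - -12\right) - 47\right) g{\left(D \right)} = \left(\left(-77 - -12\right) - 47\right) \frac{11}{8} = \left(\left(-77 + 12\right) - 47\right) \frac{11}{8} = \left(-65 - 47\right) \frac{11}{8} = \left(-112\right) \frac{11}{8} = -154$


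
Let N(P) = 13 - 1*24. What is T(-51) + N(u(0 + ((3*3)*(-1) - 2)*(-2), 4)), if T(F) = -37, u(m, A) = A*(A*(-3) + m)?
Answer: -48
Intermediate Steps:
u(m, A) = A*(m - 3*A) (u(m, A) = A*(-3*A + m) = A*(m - 3*A))
N(P) = -11 (N(P) = 13 - 24 = -11)
T(-51) + N(u(0 + ((3*3)*(-1) - 2)*(-2), 4)) = -37 - 11 = -48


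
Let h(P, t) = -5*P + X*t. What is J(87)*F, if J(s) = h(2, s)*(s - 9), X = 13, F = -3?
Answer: -262314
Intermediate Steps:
h(P, t) = -5*P + 13*t
J(s) = (-10 + 13*s)*(-9 + s) (J(s) = (-5*2 + 13*s)*(s - 9) = (-10 + 13*s)*(-9 + s))
J(87)*F = ((-10 + 13*87)*(-9 + 87))*(-3) = ((-10 + 1131)*78)*(-3) = (1121*78)*(-3) = 87438*(-3) = -262314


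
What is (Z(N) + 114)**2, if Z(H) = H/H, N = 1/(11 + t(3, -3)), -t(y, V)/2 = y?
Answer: 13225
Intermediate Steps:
t(y, V) = -2*y
N = 1/5 (N = 1/(11 - 2*3) = 1/(11 - 6) = 1/5 ≈ 0.20000)
Z(H) = 1
(Z(N) + 114)**2 = (1 + 114)**2 = 115**2 = 13225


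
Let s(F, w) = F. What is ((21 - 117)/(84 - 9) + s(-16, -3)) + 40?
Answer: 568/25 ≈ 22.720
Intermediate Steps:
((21 - 117)/(84 - 9) + s(-16, -3)) + 40 = ((21 - 117)/(84 - 9) - 16) + 40 = (-96/75 - 16) + 40 = (-96*1/75 - 16) + 40 = (-32/25 - 16) + 40 = -432/25 + 40 = 568/25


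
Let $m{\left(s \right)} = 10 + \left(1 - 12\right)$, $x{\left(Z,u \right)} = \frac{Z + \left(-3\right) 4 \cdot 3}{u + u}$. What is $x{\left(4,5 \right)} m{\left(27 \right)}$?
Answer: $\frac{16}{5} \approx 3.2$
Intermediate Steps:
$x{\left(Z,u \right)} = \frac{-36 + Z}{2 u}$ ($x{\left(Z,u \right)} = \frac{Z - 36}{2 u} = \left(Z - 36\right) \frac{1}{2 u} = \left(-36 + Z\right) \frac{1}{2 u} = \frac{-36 + Z}{2 u}$)
$m{\left(s \right)} = -1$ ($m{\left(s \right)} = 10 - 11 = -1$)
$x{\left(4,5 \right)} m{\left(27 \right)} = \frac{-36 + 4}{2 \cdot 5} \left(-1\right) = \frac{1}{2} \cdot \frac{1}{5} \left(-32\right) \left(-1\right) = \left(- \frac{16}{5}\right) \left(-1\right) = \frac{16}{5}$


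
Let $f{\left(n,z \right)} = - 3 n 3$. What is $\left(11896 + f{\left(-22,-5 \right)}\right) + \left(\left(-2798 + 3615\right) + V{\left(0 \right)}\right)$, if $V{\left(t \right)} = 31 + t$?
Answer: $12942$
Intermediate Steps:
$f{\left(n,z \right)} = - 9 n$
$\left(11896 + f{\left(-22,-5 \right)}\right) + \left(\left(-2798 + 3615\right) + V{\left(0 \right)}\right) = \left(11896 - -198\right) + \left(\left(-2798 + 3615\right) + \left(31 + 0\right)\right) = \left(11896 + 198\right) + \left(817 + 31\right) = 12094 + 848 = 12942$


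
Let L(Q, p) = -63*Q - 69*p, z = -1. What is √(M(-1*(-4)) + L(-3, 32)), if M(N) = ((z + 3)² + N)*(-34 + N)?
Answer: 3*I*√251 ≈ 47.529*I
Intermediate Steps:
L(Q, p) = -69*p - 63*Q
M(N) = (-34 + N)*(4 + N) (M(N) = ((-1 + 3)² + N)*(-34 + N) = (2² + N)*(-34 + N) = (4 + N)*(-34 + N) = (-34 + N)*(4 + N))
√(M(-1*(-4)) + L(-3, 32)) = √((-136 + (-1*(-4))² - (-30)*(-4)) + (-69*32 - 63*(-3))) = √((-136 + 4² - 30*4) + (-2208 + 189)) = √((-136 + 16 - 120) - 2019) = √(-240 - 2019) = √(-2259) = 3*I*√251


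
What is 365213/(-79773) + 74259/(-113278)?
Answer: -47294461421/9036525894 ≈ -5.2337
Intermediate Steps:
365213/(-79773) + 74259/(-113278) = 365213*(-1/79773) + 74259*(-1/113278) = -365213/79773 - 74259/113278 = -47294461421/9036525894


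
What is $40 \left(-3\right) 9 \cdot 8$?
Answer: $-8640$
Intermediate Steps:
$40 \left(-3\right) 9 \cdot 8 = 40 \left(\left(-27\right) 8\right) = 40 \left(-216\right) = -8640$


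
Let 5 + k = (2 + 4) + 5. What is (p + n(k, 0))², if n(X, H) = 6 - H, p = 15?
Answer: 441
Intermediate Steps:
k = 6 (k = -5 + ((2 + 4) + 5) = -5 + (6 + 5) = -5 + 11 = 6)
(p + n(k, 0))² = (15 + (6 - 1*0))² = (15 + (6 + 0))² = (15 + 6)² = 21² = 441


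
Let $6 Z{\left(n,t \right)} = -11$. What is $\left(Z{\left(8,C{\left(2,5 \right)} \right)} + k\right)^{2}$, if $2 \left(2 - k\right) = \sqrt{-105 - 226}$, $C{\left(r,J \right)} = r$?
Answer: $\frac{\left(1 - 3 i \sqrt{331}\right)^{2}}{36} \approx -82.722 - 3.0322 i$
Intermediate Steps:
$Z{\left(n,t \right)} = - \frac{11}{6}$ ($Z{\left(n,t \right)} = \frac{1}{6} \left(-11\right) = - \frac{11}{6}$)
$k = 2 - \frac{i \sqrt{331}}{2}$ ($k = 2 - \frac{\sqrt{-105 - 226}}{2} = 2 - \frac{\sqrt{-331}}{2} = 2 - \frac{i \sqrt{331}}{2} \approx 2.0 - 9.0967 i$)
$\left(Z{\left(8,C{\left(2,5 \right)} \right)} + k\right)^{2} = \left(- \frac{11}{6} + \left(2 - \frac{i \sqrt{331}}{2}\right)\right)^{2} = \left(\frac{1}{6} - \frac{i \sqrt{331}}{2}\right)^{2}$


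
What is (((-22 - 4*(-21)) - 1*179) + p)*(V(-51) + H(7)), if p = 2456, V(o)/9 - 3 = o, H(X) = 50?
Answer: -893498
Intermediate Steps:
V(o) = 27 + 9*o
(((-22 - 4*(-21)) - 1*179) + p)*(V(-51) + H(7)) = (((-22 - 4*(-21)) - 1*179) + 2456)*((27 + 9*(-51)) + 50) = (((-22 + 84) - 179) + 2456)*((27 - 459) + 50) = ((62 - 179) + 2456)*(-432 + 50) = (-117 + 2456)*(-382) = 2339*(-382) = -893498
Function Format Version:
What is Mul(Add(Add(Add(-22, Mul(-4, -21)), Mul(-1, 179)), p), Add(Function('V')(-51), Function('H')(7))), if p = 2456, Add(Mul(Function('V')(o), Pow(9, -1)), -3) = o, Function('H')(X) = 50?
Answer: -893498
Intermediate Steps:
Function('V')(o) = Add(27, Mul(9, o))
Mul(Add(Add(Add(-22, Mul(-4, -21)), Mul(-1, 179)), p), Add(Function('V')(-51), Function('H')(7))) = Mul(Add(Add(Add(-22, Mul(-4, -21)), Mul(-1, 179)), 2456), Add(Add(27, Mul(9, -51)), 50)) = Mul(Add(Add(Add(-22, 84), -179), 2456), Add(Add(27, -459), 50)) = Mul(Add(Add(62, -179), 2456), Add(-432, 50)) = Mul(Add(-117, 2456), -382) = Mul(2339, -382) = -893498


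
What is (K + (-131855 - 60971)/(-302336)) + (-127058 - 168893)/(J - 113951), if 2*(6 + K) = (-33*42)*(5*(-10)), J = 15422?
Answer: 516056935570813/14894431872 ≈ 34648.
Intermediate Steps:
K = 34644 (K = -6 + ((-33*42)*(5*(-10)))/2 = -6 + (-1386*(-50))/2 = -6 + (½)*69300 = -6 + 34650 = 34644)
(K + (-131855 - 60971)/(-302336)) + (-127058 - 168893)/(J - 113951) = (34644 + (-131855 - 60971)/(-302336)) + (-127058 - 168893)/(15422 - 113951) = (34644 - 192826*(-1/302336)) - 295951/(-98529) = (34644 + 96413/151168) - 295951*(-1/98529) = 5237160605/151168 + 295951/98529 = 516056935570813/14894431872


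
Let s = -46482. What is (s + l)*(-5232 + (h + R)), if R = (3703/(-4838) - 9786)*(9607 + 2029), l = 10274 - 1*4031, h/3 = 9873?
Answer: 11082377118447675/2419 ≈ 4.5814e+12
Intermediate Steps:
h = 29619 (h = 3*9873 = 29619)
l = 6243 (l = 10274 - 4031 = 6243)
R = -275472822478/2419 (R = (3703*(-1/4838) - 9786)*11636 = (-3703/4838 - 9786)*11636 = -47348371/4838*11636 = -275472822478/2419 ≈ -1.1388e+8)
(s + l)*(-5232 + (h + R)) = (-46482 + 6243)*(-5232 + (29619 - 275472822478/2419)) = -40239*(-5232 - 275401174117/2419) = -40239*(-275413830325/2419) = 11082377118447675/2419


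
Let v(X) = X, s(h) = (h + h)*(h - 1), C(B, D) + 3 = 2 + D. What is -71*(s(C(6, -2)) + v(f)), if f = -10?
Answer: -994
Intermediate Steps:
C(B, D) = -1 + D (C(B, D) = -3 + (2 + D) = -1 + D)
s(h) = 2*h*(-1 + h) (s(h) = (2*h)*(-1 + h) = 2*h*(-1 + h))
-71*(s(C(6, -2)) + v(f)) = -71*(2*(-1 - 2)*(-1 + (-1 - 2)) - 10) = -71*(2*(-3)*(-1 - 3) - 10) = -71*(2*(-3)*(-4) - 10) = -71*(24 - 10) = -71*14 = -994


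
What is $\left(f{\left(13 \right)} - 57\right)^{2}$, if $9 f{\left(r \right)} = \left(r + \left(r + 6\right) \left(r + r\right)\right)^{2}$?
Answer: $812478016$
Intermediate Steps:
$f{\left(r \right)} = \frac{\left(r + 2 r \left(6 + r\right)\right)^{2}}{9}$ ($f{\left(r \right)} = \frac{\left(r + \left(r + 6\right) \left(r + r\right)\right)^{2}}{9} = \frac{\left(r + \left(6 + r\right) 2 r\right)^{2}}{9} = \frac{\left(r + 2 r \left(6 + r\right)\right)^{2}}{9}$)
$\left(f{\left(13 \right)} - 57\right)^{2} = \left(\frac{13^{2} \left(13 + 2 \cdot 13\right)^{2}}{9} - 57\right)^{2} = \left(\frac{1}{9} \cdot 169 \left(13 + 26\right)^{2} - 57\right)^{2} = \left(\frac{1}{9} \cdot 169 \cdot 39^{2} - 57\right)^{2} = \left(\frac{1}{9} \cdot 169 \cdot 1521 - 57\right)^{2} = \left(28561 - 57\right)^{2} = 28504^{2} = 812478016$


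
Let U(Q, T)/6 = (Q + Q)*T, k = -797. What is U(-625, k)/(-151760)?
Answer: -298875/7588 ≈ -39.388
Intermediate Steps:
U(Q, T) = 12*Q*T (U(Q, T) = 6*((Q + Q)*T) = 6*((2*Q)*T) = 6*(2*Q*T) = 12*Q*T)
U(-625, k)/(-151760) = (12*(-625)*(-797))/(-151760) = 5977500*(-1/151760) = -298875/7588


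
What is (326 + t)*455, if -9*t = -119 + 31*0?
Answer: 1389115/9 ≈ 1.5435e+5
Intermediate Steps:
t = 119/9 (t = -(-119 + 31*0)/9 = -(-119 + 0)/9 = -⅑*(-119) = 119/9 ≈ 13.222)
(326 + t)*455 = (326 + 119/9)*455 = (3053/9)*455 = 1389115/9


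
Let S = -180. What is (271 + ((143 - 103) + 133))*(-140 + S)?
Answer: -142080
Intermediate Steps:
(271 + ((143 - 103) + 133))*(-140 + S) = (271 + ((143 - 103) + 133))*(-140 - 180) = (271 + (40 + 133))*(-320) = (271 + 173)*(-320) = 444*(-320) = -142080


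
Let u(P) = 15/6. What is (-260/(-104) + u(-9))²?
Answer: 25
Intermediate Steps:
u(P) = 5/2 (u(P) = 15*(⅙) = 5/2)
(-260/(-104) + u(-9))² = (-260/(-104) + 5/2)² = (-260*(-1/104) + 5/2)² = (5/2 + 5/2)² = 5² = 25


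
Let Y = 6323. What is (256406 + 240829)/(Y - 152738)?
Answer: -33149/9761 ≈ -3.3961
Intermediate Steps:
(256406 + 240829)/(Y - 152738) = (256406 + 240829)/(6323 - 152738) = 497235/(-146415) = 497235*(-1/146415) = -33149/9761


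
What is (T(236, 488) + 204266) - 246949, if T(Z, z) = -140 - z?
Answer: -43311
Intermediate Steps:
(T(236, 488) + 204266) - 246949 = ((-140 - 1*488) + 204266) - 246949 = ((-140 - 488) + 204266) - 246949 = (-628 + 204266) - 246949 = 203638 - 246949 = -43311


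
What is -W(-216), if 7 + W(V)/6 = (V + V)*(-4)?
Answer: -10326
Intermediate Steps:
W(V) = -42 - 48*V (W(V) = -42 + 6*((V + V)*(-4)) = -42 + 6*((2*V)*(-4)) = -42 + 6*(-8*V) = -42 - 48*V)
-W(-216) = -(-42 - 48*(-216)) = -(-42 + 10368) = -1*10326 = -10326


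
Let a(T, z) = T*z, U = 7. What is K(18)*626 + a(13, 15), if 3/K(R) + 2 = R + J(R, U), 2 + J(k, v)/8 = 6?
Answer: 1873/8 ≈ 234.13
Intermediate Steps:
J(k, v) = 32 (J(k, v) = -16 + 8*6 = -16 + 48 = 32)
K(R) = 3/(30 + R) (K(R) = 3/(-2 + (R + 32)) = 3/(-2 + (32 + R)) = 3/(30 + R))
K(18)*626 + a(13, 15) = (3/(30 + 18))*626 + 13*15 = (3/48)*626 + 195 = (3*(1/48))*626 + 195 = (1/16)*626 + 195 = 313/8 + 195 = 1873/8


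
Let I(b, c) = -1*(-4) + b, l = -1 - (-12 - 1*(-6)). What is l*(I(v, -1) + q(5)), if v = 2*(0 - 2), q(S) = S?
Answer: 25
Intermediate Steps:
l = 5 (l = -1 - (-12 + 6) = -1 - 1*(-6) = -1 + 6 = 5)
v = -4 (v = 2*(-2) = -4)
I(b, c) = 4 + b
l*(I(v, -1) + q(5)) = 5*((4 - 4) + 5) = 5*(0 + 5) = 5*5 = 25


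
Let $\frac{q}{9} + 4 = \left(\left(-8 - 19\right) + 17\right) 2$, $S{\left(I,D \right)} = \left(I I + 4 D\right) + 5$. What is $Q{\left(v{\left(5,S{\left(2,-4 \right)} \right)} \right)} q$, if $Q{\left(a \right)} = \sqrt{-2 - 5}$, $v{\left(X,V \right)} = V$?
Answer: $- 216 i \sqrt{7} \approx - 571.48 i$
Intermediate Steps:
$S{\left(I,D \right)} = 5 + I^{2} + 4 D$ ($S{\left(I,D \right)} = \left(I^{2} + 4 D\right) + 5 = 5 + I^{2} + 4 D$)
$Q{\left(a \right)} = i \sqrt{7}$ ($Q{\left(a \right)} = \sqrt{-7} = i \sqrt{7}$)
$q = -216$ ($q = -36 + 9 \left(\left(-8 - 19\right) + 17\right) 2 = -36 + 9 \left(-27 + 17\right) 2 = -36 + 9 \left(\left(-10\right) 2\right) = -36 + 9 \left(-20\right) = -36 - 180 = -216$)
$Q{\left(v{\left(5,S{\left(2,-4 \right)} \right)} \right)} q = i \sqrt{7} \left(-216\right) = - 216 i \sqrt{7}$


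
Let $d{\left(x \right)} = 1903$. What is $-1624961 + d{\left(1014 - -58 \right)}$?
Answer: $-1623058$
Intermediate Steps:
$-1624961 + d{\left(1014 - -58 \right)} = -1624961 + 1903 = -1623058$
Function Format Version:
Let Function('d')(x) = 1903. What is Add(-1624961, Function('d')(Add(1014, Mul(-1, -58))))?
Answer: -1623058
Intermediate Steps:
Add(-1624961, Function('d')(Add(1014, Mul(-1, -58)))) = Add(-1624961, 1903) = -1623058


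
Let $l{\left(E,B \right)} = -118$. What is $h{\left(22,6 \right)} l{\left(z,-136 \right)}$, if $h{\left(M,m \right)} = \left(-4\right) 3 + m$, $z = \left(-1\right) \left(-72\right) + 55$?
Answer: $708$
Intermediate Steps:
$z = 127$ ($z = 72 + 55 = 127$)
$h{\left(M,m \right)} = -12 + m$
$h{\left(22,6 \right)} l{\left(z,-136 \right)} = \left(-12 + 6\right) \left(-118\right) = \left(-6\right) \left(-118\right) = 708$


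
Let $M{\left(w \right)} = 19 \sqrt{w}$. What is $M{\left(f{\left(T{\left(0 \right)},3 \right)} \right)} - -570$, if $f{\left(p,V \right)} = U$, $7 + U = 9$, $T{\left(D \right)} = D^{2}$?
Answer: $570 + 19 \sqrt{2} \approx 596.87$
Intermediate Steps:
$U = 2$ ($U = -7 + 9 = 2$)
$f{\left(p,V \right)} = 2$
$M{\left(f{\left(T{\left(0 \right)},3 \right)} \right)} - -570 = 19 \sqrt{2} - -570 = 19 \sqrt{2} + 570 = 570 + 19 \sqrt{2}$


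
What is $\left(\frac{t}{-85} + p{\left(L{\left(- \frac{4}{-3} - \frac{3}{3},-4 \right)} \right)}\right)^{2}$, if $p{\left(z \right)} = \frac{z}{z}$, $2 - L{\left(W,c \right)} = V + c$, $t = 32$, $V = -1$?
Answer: $\frac{2809}{7225} \approx 0.38879$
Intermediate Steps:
$L{\left(W,c \right)} = 3 - c$ ($L{\left(W,c \right)} = 2 - \left(-1 + c\right) = 3 - c$)
$p{\left(z \right)} = 1$
$\left(\frac{t}{-85} + p{\left(L{\left(- \frac{4}{-3} - \frac{3}{3},-4 \right)} \right)}\right)^{2} = \left(\frac{32}{-85} + 1\right)^{2} = \left(32 \left(- \frac{1}{85}\right) + 1\right)^{2} = \left(- \frac{32}{85} + 1\right)^{2} = \left(\frac{53}{85}\right)^{2} = \frac{2809}{7225}$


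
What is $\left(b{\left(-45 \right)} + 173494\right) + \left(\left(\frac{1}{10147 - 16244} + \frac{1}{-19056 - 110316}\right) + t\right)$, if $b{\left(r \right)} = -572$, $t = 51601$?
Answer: $\frac{177099495187463}{788781084} \approx 2.2452 \cdot 10^{5}$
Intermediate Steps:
$\left(b{\left(-45 \right)} + 173494\right) + \left(\left(\frac{1}{10147 - 16244} + \frac{1}{-19056 - 110316}\right) + t\right) = \left(-572 + 173494\right) + \left(\left(\frac{1}{10147 - 16244} + \frac{1}{-19056 - 110316}\right) + 51601\right) = 172922 + \left(\left(\frac{1}{-6097} + \frac{1}{-129372}\right) + 51601\right) = 172922 + \left(\left(- \frac{1}{6097} - \frac{1}{129372}\right) + 51601\right) = 172922 + \left(- \frac{135469}{788781084} + 51601\right) = 172922 + \frac{40701892580015}{788781084} = \frac{177099495187463}{788781084}$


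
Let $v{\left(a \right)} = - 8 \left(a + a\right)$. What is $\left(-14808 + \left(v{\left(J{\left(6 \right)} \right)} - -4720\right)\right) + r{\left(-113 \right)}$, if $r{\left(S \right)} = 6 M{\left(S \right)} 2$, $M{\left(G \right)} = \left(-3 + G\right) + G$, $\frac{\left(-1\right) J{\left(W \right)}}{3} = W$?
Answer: $-12548$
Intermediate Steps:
$J{\left(W \right)} = - 3 W$
$M{\left(G \right)} = -3 + 2 G$
$v{\left(a \right)} = - 16 a$ ($v{\left(a \right)} = - 8 \cdot 2 a = - 16 a$)
$r{\left(S \right)} = -36 + 24 S$ ($r{\left(S \right)} = 6 \left(-3 + 2 S\right) 2 = \left(-18 + 12 S\right) 2 = -36 + 24 S$)
$\left(-14808 + \left(v{\left(J{\left(6 \right)} \right)} - -4720\right)\right) + r{\left(-113 \right)} = \left(-14808 - \left(-4720 + 16 \left(\left(-3\right) 6\right)\right)\right) + \left(-36 + 24 \left(-113\right)\right) = \left(-14808 + \left(\left(-16\right) \left(-18\right) + 4720\right)\right) - 2748 = \left(-14808 + \left(288 + 4720\right)\right) - 2748 = \left(-14808 + 5008\right) - 2748 = -9800 - 2748 = -12548$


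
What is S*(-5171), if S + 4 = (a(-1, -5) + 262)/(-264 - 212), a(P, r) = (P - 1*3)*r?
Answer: 5651903/238 ≈ 23748.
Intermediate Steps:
a(P, r) = r*(-3 + P) (a(P, r) = (P - 3)*r = (-3 + P)*r = r*(-3 + P))
S = -1093/238 (S = -4 + (-5*(-3 - 1) + 262)/(-264 - 212) = -4 + (-5*(-4) + 262)/(-476) = -4 + (20 + 262)*(-1/476) = -4 + 282*(-1/476) = -4 - 141/238 = -1093/238 ≈ -4.5924)
S*(-5171) = -1093/238*(-5171) = 5651903/238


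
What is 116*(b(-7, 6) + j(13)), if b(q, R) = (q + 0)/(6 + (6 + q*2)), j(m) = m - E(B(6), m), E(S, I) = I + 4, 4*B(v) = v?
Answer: -58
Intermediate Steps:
B(v) = v/4
E(S, I) = 4 + I
j(m) = -4 (j(m) = m - (4 + m) = m + (-4 - m) = -4)
b(q, R) = q/(12 + 2*q) (b(q, R) = q/(6 + (6 + 2*q)) = q/(12 + 2*q))
116*(b(-7, 6) + j(13)) = 116*((½)*(-7)/(6 - 7) - 4) = 116*((½)*(-7)/(-1) - 4) = 116*((½)*(-7)*(-1) - 4) = 116*(7/2 - 4) = 116*(-½) = -58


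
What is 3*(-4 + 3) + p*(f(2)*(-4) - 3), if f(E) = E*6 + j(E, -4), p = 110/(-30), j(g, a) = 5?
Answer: 772/3 ≈ 257.33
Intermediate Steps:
p = -11/3 (p = 110*(-1/30) = -11/3 ≈ -3.6667)
f(E) = 5 + 6*E (f(E) = E*6 + 5 = 6*E + 5 = 5 + 6*E)
3*(-4 + 3) + p*(f(2)*(-4) - 3) = 3*(-4 + 3) - 11*((5 + 6*2)*(-4) - 3)/3 = 3*(-1) - 11*((5 + 12)*(-4) - 3)/3 = -3 - 11*(17*(-4) - 3)/3 = -3 - 11*(-68 - 3)/3 = -3 - 11/3*(-71) = -3 + 781/3 = 772/3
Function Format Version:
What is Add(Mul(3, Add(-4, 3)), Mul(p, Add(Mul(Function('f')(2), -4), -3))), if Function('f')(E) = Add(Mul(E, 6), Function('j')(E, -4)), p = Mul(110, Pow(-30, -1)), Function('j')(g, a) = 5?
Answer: Rational(772, 3) ≈ 257.33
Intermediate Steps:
p = Rational(-11, 3) (p = Mul(110, Rational(-1, 30)) = Rational(-11, 3) ≈ -3.6667)
Function('f')(E) = Add(5, Mul(6, E)) (Function('f')(E) = Add(Mul(E, 6), 5) = Add(Mul(6, E), 5) = Add(5, Mul(6, E)))
Add(Mul(3, Add(-4, 3)), Mul(p, Add(Mul(Function('f')(2), -4), -3))) = Add(Mul(3, Add(-4, 3)), Mul(Rational(-11, 3), Add(Mul(Add(5, Mul(6, 2)), -4), -3))) = Add(Mul(3, -1), Mul(Rational(-11, 3), Add(Mul(Add(5, 12), -4), -3))) = Add(-3, Mul(Rational(-11, 3), Add(Mul(17, -4), -3))) = Add(-3, Mul(Rational(-11, 3), Add(-68, -3))) = Add(-3, Mul(Rational(-11, 3), -71)) = Add(-3, Rational(781, 3)) = Rational(772, 3)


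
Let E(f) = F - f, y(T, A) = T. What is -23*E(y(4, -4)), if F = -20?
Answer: 552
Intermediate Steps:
E(f) = -20 - f
-23*E(y(4, -4)) = -23*(-20 - 1*4) = -23*(-20 - 4) = -23*(-24) = 552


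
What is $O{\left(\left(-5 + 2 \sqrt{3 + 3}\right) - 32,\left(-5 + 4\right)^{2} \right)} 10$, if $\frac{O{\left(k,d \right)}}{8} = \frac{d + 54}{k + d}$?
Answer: $- \frac{6600}{53} - \frac{1100 \sqrt{6}}{159} \approx -141.47$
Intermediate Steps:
$O{\left(k,d \right)} = \frac{8 \left(54 + d\right)}{d + k}$ ($O{\left(k,d \right)} = 8 \frac{d + 54}{k + d} = 8 \frac{54 + d}{d + k} = \frac{8 \left(54 + d\right)}{d + k}$)
$O{\left(\left(-5 + 2 \sqrt{3 + 3}\right) - 32,\left(-5 + 4\right)^{2} \right)} 10 = \frac{8 \left(54 + \left(-5 + 4\right)^{2}\right)}{\left(-5 + 4\right)^{2} - \left(37 - 2 \sqrt{3 + 3}\right)} 10 = \frac{8 \left(54 + \left(-1\right)^{2}\right)}{\left(-1\right)^{2} - \left(37 - 2 \sqrt{6}\right)} 10 = \frac{8 \left(54 + 1\right)}{1 - \left(37 - 2 \sqrt{6}\right)} 10 = 8 \frac{1}{-36 + 2 \sqrt{6}} \cdot 55 \cdot 10 = \frac{440}{-36 + 2 \sqrt{6}} \cdot 10 = \frac{4400}{-36 + 2 \sqrt{6}}$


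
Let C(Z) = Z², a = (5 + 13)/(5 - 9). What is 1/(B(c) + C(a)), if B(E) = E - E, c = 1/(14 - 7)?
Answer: 4/81 ≈ 0.049383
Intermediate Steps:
c = ⅐ (c = 1/7 = ⅐ ≈ 0.14286)
B(E) = 0
a = -9/2 (a = 18/(-4) = 18*(-¼) = -9/2 ≈ -4.5000)
1/(B(c) + C(a)) = 1/(0 + (-9/2)²) = 1/(0 + 81/4) = 1/(81/4) = 4/81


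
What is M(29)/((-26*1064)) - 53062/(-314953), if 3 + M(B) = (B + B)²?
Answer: 409350135/8712859792 ≈ 0.046982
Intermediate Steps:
M(B) = -3 + 4*B² (M(B) = -3 + (B + B)² = -3 + (2*B)² = -3 + 4*B²)
M(29)/((-26*1064)) - 53062/(-314953) = (-3 + 4*29²)/((-26*1064)) - 53062/(-314953) = (-3 + 4*841)/(-27664) - 53062*(-1/314953) = (-3 + 3364)*(-1/27664) + 53062/314953 = 3361*(-1/27664) + 53062/314953 = -3361/27664 + 53062/314953 = 409350135/8712859792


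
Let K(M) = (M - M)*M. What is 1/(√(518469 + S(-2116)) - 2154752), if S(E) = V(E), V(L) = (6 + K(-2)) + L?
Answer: -2154752/4642955665145 - √516359/4642955665145 ≈ -4.6425e-7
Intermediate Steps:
K(M) = 0 (K(M) = 0*M = 0)
V(L) = 6 + L (V(L) = (6 + 0) + L = 6 + L)
S(E) = 6 + E
1/(√(518469 + S(-2116)) - 2154752) = 1/(√(518469 + (6 - 2116)) - 2154752) = 1/(√(518469 - 2110) - 2154752) = 1/(√516359 - 2154752) = 1/(-2154752 + √516359)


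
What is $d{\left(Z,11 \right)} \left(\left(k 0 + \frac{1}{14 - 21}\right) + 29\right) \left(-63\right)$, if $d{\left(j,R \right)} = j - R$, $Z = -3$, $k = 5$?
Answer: $25452$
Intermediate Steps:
$d{\left(Z,11 \right)} \left(\left(k 0 + \frac{1}{14 - 21}\right) + 29\right) \left(-63\right) = \left(-3 - 11\right) \left(\left(5 \cdot 0 + \frac{1}{14 - 21}\right) + 29\right) \left(-63\right) = \left(-3 - 11\right) \left(\left(0 + \frac{1}{-7}\right) + 29\right) \left(-63\right) = - 14 \left(\left(0 - \frac{1}{7}\right) + 29\right) \left(-63\right) = - 14 \left(- \frac{1}{7} + 29\right) \left(-63\right) = \left(-14\right) \frac{202}{7} \left(-63\right) = \left(-404\right) \left(-63\right) = 25452$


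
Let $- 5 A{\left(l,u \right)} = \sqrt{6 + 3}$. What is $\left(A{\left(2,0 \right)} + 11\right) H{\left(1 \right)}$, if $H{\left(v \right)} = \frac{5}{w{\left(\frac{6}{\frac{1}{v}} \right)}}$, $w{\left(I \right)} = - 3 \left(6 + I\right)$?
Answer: $- \frac{13}{9} \approx -1.4444$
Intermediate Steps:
$A{\left(l,u \right)} = - \frac{3}{5}$ ($A{\left(l,u \right)} = - \frac{\sqrt{6 + 3}}{5} = - \frac{\sqrt{9}}{5} = \left(- \frac{1}{5}\right) 3 = - \frac{3}{5}$)
$w{\left(I \right)} = -18 - 3 I$
$H{\left(v \right)} = \frac{5}{-18 - 18 v}$ ($H{\left(v \right)} = \frac{5}{-18 - 3 \frac{6}{\frac{1}{v}}} = \frac{5}{-18 - 3 \cdot 6 v} = \frac{5}{-18 - 18 v}$)
$\left(A{\left(2,0 \right)} + 11\right) H{\left(1 \right)} = \left(- \frac{3}{5} + 11\right) \left(- \frac{5}{18 + 18 \cdot 1}\right) = \frac{52 \left(- \frac{5}{18 + 18}\right)}{5} = \frac{52 \left(- \frac{5}{36}\right)}{5} = \frac{52 \left(\left(-5\right) \frac{1}{36}\right)}{5} = \frac{52}{5} \left(- \frac{5}{36}\right) = - \frac{13}{9}$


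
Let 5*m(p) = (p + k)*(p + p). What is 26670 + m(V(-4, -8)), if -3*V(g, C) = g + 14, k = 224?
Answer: 237382/9 ≈ 26376.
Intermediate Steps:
V(g, C) = -14/3 - g/3 (V(g, C) = -(g + 14)/3 = -(14 + g)/3 = -14/3 - g/3)
m(p) = 2*p*(224 + p)/5 (m(p) = ((p + 224)*(p + p))/5 = ((224 + p)*(2*p))/5 = (2*p*(224 + p))/5 = 2*p*(224 + p)/5)
26670 + m(V(-4, -8)) = 26670 + 2*(-14/3 - 1/3*(-4))*(224 + (-14/3 - 1/3*(-4)))/5 = 26670 + 2*(-14/3 + 4/3)*(224 + (-14/3 + 4/3))/5 = 26670 + (2/5)*(-10/3)*(224 - 10/3) = 26670 + (2/5)*(-10/3)*(662/3) = 26670 - 2648/9 = 237382/9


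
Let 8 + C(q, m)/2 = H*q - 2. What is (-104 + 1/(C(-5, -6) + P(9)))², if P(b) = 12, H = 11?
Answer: 150626529/13924 ≈ 10818.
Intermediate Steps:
C(q, m) = -20 + 22*q (C(q, m) = -16 + 2*(11*q - 2) = -16 + 2*(-2 + 11*q) = -16 + (-4 + 22*q) = -20 + 22*q)
(-104 + 1/(C(-5, -6) + P(9)))² = (-104 + 1/((-20 + 22*(-5)) + 12))² = (-104 + 1/((-20 - 110) + 12))² = (-104 + 1/(-130 + 12))² = (-104 + 1/(-118))² = (-104 - 1/118)² = (-12273/118)² = 150626529/13924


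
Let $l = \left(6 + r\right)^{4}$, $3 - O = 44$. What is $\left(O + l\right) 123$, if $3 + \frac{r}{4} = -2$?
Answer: $4720125$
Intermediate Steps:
$r = -20$ ($r = -12 + 4 \left(-2\right) = -12 - 8 = -20$)
$O = -41$ ($O = 3 - 44 = -41$)
$l = 38416$ ($l = \left(6 - 20\right)^{4} = \left(-14\right)^{4} = 38416$)
$\left(O + l\right) 123 = \left(-41 + 38416\right) 123 = 38375 \cdot 123 = 4720125$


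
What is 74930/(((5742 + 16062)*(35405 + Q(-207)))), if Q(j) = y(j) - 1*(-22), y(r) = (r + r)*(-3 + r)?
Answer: 37465/1334045034 ≈ 2.8084e-5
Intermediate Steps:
y(r) = 2*r*(-3 + r) (y(r) = (2*r)*(-3 + r) = 2*r*(-3 + r))
Q(j) = 22 + 2*j*(-3 + j) (Q(j) = 2*j*(-3 + j) - 1*(-22) = 2*j*(-3 + j) + 22 = 22 + 2*j*(-3 + j))
74930/(((5742 + 16062)*(35405 + Q(-207)))) = 74930/(((5742 + 16062)*(35405 + (22 + 2*(-207)*(-3 - 207))))) = 74930/((21804*(35405 + (22 + 2*(-207)*(-210))))) = 74930/((21804*(35405 + (22 + 86940)))) = 74930/((21804*(35405 + 86962))) = 74930/((21804*122367)) = 74930/2668090068 = 74930*(1/2668090068) = 37465/1334045034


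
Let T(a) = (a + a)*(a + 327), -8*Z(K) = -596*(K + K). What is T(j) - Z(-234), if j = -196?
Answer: -16486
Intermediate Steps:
Z(K) = 149*K (Z(K) = -(-149)*(K + K)/2 = -(-149)*2*K/2 = -(-149)*K = 149*K)
T(a) = 2*a*(327 + a) (T(a) = (2*a)*(327 + a) = 2*a*(327 + a))
T(j) - Z(-234) = 2*(-196)*(327 - 196) - 149*(-234) = 2*(-196)*131 - 1*(-34866) = -51352 + 34866 = -16486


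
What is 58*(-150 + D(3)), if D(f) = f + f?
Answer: -8352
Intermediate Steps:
D(f) = 2*f
58*(-150 + D(3)) = 58*(-150 + 2*3) = 58*(-150 + 6) = 58*(-144) = -8352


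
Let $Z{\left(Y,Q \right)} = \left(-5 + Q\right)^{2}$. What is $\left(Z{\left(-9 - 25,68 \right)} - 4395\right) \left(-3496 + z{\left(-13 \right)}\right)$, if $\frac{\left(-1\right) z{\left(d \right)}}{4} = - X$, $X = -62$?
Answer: $1594944$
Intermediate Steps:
$z{\left(d \right)} = -248$ ($z{\left(d \right)} = - 4 \left(\left(-1\right) \left(-62\right)\right) = \left(-4\right) 62 = -248$)
$\left(Z{\left(-9 - 25,68 \right)} - 4395\right) \left(-3496 + z{\left(-13 \right)}\right) = \left(\left(-5 + 68\right)^{2} - 4395\right) \left(-3496 - 248\right) = \left(63^{2} - 4395\right) \left(-3744\right) = \left(3969 - 4395\right) \left(-3744\right) = \left(-426\right) \left(-3744\right) = 1594944$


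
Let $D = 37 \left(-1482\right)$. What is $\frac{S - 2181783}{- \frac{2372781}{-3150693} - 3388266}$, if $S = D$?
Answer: $\frac{2348964508527}{3558461198519} \approx 0.66011$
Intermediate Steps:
$D = -54834$
$S = -54834$
$\frac{S - 2181783}{- \frac{2372781}{-3150693} - 3388266} = \frac{-54834 - 2181783}{- \frac{2372781}{-3150693} - 3388266} = - \frac{2236617}{\left(-2372781\right) \left(- \frac{1}{3150693}\right) - 3388266} = - \frac{2236617}{\frac{790927}{1050231} - 3388266} = - \frac{2236617}{- \frac{3558461198519}{1050231}} = \left(-2236617\right) \left(- \frac{1050231}{3558461198519}\right) = \frac{2348964508527}{3558461198519}$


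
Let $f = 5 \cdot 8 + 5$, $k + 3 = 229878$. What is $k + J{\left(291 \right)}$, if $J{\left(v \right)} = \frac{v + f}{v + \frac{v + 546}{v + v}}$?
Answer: $\frac{4347187853}{18911} \approx 2.2988 \cdot 10^{5}$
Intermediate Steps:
$k = 229875$ ($k = -3 + 229878 = 229875$)
$f = 45$ ($f = 40 + 5 = 45$)
$J{\left(v \right)} = \frac{45 + v}{v + \frac{546 + v}{2 v}}$ ($J{\left(v \right)} = \frac{v + 45}{v + \frac{v + 546}{v + v}} = \frac{45 + v}{v + \frac{546 + v}{2 v}}$)
$k + J{\left(291 \right)} = 229875 + 2 \cdot 291 \frac{1}{546 + 291 + 2 \cdot 291^{2}} \left(45 + 291\right) = 229875 + 2 \cdot 291 \frac{1}{546 + 291 + 2 \cdot 84681} \cdot 336 = 229875 + 2 \cdot 291 \frac{1}{546 + 291 + 169362} \cdot 336 = 229875 + 2 \cdot 291 \cdot \frac{1}{170199} \cdot 336 = 229875 + \frac{21728}{18911} = \frac{4347187853}{18911}$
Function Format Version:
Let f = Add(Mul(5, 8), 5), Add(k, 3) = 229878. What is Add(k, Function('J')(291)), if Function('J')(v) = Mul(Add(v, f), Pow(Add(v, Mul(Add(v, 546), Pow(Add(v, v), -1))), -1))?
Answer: Rational(4347187853, 18911) ≈ 2.2988e+5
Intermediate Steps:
k = 229875 (k = Add(-3, 229878) = 229875)
f = 45 (f = Add(40, 5) = 45)
Function('J')(v) = Mul(Pow(Add(v, Mul(Rational(1, 2), Pow(v, -1), Add(546, v))), -1), Add(45, v)) (Function('J')(v) = Mul(Add(v, 45), Pow(Add(v, Mul(Add(v, 546), Pow(Add(v, v), -1))), -1)) = Mul(Add(45, v), Pow(Add(v, Mul(Add(546, v), Pow(Mul(2, v), -1))), -1)) = Mul(Add(45, v), Pow(Add(v, Mul(Add(546, v), Mul(Rational(1, 2), Pow(v, -1)))), -1)) = Mul(Add(45, v), Pow(Add(v, Mul(Rational(1, 2), Pow(v, -1), Add(546, v))), -1)) = Mul(Pow(Add(v, Mul(Rational(1, 2), Pow(v, -1), Add(546, v))), -1), Add(45, v)))
Add(k, Function('J')(291)) = Add(229875, Mul(2, 291, Pow(Add(546, 291, Mul(2, Pow(291, 2))), -1), Add(45, 291))) = Add(229875, Mul(2, 291, Pow(Add(546, 291, Mul(2, 84681)), -1), 336)) = Add(229875, Mul(2, 291, Pow(Add(546, 291, 169362), -1), 336)) = Add(229875, Mul(2, 291, Pow(170199, -1), 336)) = Add(229875, Mul(2, 291, Rational(1, 170199), 336)) = Add(229875, Rational(21728, 18911)) = Rational(4347187853, 18911)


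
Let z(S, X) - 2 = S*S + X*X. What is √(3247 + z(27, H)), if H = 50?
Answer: √6478 ≈ 80.486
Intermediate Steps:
z(S, X) = 2 + S² + X² (z(S, X) = 2 + (S*S + X*X) = 2 + (S² + X²) = 2 + S² + X²)
√(3247 + z(27, H)) = √(3247 + (2 + 27² + 50²)) = √(3247 + (2 + 729 + 2500)) = √(3247 + 3231) = √6478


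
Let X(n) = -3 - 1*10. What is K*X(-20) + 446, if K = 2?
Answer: 420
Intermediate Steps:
X(n) = -13 (X(n) = -3 - 10 = -13)
K*X(-20) + 446 = 2*(-13) + 446 = -26 + 446 = 420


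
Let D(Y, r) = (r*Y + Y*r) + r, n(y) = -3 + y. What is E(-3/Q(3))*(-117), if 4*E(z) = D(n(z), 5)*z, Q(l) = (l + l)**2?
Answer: -2015/32 ≈ -62.969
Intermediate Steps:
Q(l) = 4*l**2 (Q(l) = (2*l)**2 = 4*l**2)
D(Y, r) = r + 2*Y*r (D(Y, r) = (Y*r + Y*r) + r = 2*Y*r + r = r + 2*Y*r)
E(z) = z*(-25 + 10*z)/4 (E(z) = ((5*(1 + 2*(-3 + z)))*z)/4 = ((5*(1 + (-6 + 2*z)))*z)/4 = ((5*(-5 + 2*z))*z)/4 = ((-25 + 10*z)*z)/4 = (z*(-25 + 10*z))/4 = z*(-25 + 10*z)/4)
E(-3/Q(3))*(-117) = (5*(-3/(4*3**2))*(-5 + 2*(-3/(4*3**2)))/4)*(-117) = (5*(-3/(4*9))*(-5 + 2*(-3/(4*9)))/4)*(-117) = (5*(-3/36)*(-5 + 2*(-3/36))/4)*(-117) = (5*(-3*1/36)*(-5 + 2*(-3*1/36))/4)*(-117) = ((5/4)*(-1/12)*(-5 + 2*(-1/12)))*(-117) = ((5/4)*(-1/12)*(-5 - 1/6))*(-117) = ((5/4)*(-1/12)*(-31/6))*(-117) = (155/288)*(-117) = -2015/32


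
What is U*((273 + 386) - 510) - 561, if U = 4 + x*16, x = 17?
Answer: 40563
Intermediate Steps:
U = 276 (U = 4 + 17*16 = 4 + 272 = 276)
U*((273 + 386) - 510) - 561 = 276*((273 + 386) - 510) - 561 = 276*(659 - 510) - 561 = 276*149 - 561 = 41124 - 561 = 40563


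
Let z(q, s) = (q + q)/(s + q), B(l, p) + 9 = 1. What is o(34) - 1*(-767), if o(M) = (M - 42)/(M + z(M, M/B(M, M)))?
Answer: 97381/127 ≈ 766.78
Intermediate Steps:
B(l, p) = -8 (B(l, p) = -9 + 1 = -8)
z(q, s) = 2*q/(q + s) (z(q, s) = (2*q)/(q + s) = 2*q/(q + s))
o(M) = (-42 + M)/(16/7 + M) (o(M) = (M - 42)/(M + 2*M/(M + M/(-8))) = (-42 + M)/(M + 2*M/(M + M*(-⅛))) = (-42 + M)/(M + 2*M/(M - M/8)) = (-42 + M)/(M + 2*M/((7*M/8))) = (-42 + M)/(M + 2*M*(8/(7*M))) = (-42 + M)/(M + 16/7) = (-42 + M)/(16/7 + M))
o(34) - 1*(-767) = 7*(-42 + 34)/(16 + 7*34) - 1*(-767) = 7*(-8)/(16 + 238) + 767 = 7*(-8)/254 + 767 = 7*(1/254)*(-8) + 767 = -28/127 + 767 = 97381/127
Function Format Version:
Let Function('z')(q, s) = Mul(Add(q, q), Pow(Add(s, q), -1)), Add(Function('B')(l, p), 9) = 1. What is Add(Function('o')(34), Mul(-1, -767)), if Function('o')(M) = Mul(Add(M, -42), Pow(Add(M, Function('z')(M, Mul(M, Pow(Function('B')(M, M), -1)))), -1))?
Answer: Rational(97381, 127) ≈ 766.78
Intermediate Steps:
Function('B')(l, p) = -8 (Function('B')(l, p) = Add(-9, 1) = -8)
Function('z')(q, s) = Mul(2, q, Pow(Add(q, s), -1)) (Function('z')(q, s) = Mul(Mul(2, q), Pow(Add(q, s), -1)) = Mul(2, q, Pow(Add(q, s), -1)))
Function('o')(M) = Mul(Pow(Add(Rational(16, 7), M), -1), Add(-42, M)) (Function('o')(M) = Mul(Add(M, -42), Pow(Add(M, Mul(2, M, Pow(Add(M, Mul(M, Pow(-8, -1))), -1))), -1)) = Mul(Add(-42, M), Pow(Add(M, Mul(2, M, Pow(Add(M, Mul(M, Rational(-1, 8))), -1))), -1)) = Mul(Add(-42, M), Pow(Add(M, Mul(2, M, Pow(Add(M, Mul(Rational(-1, 8), M)), -1))), -1)) = Mul(Add(-42, M), Pow(Add(M, Mul(2, M, Pow(Mul(Rational(7, 8), M), -1))), -1)) = Mul(Add(-42, M), Pow(Add(M, Mul(2, M, Mul(Rational(8, 7), Pow(M, -1)))), -1)) = Mul(Add(-42, M), Pow(Add(M, Rational(16, 7)), -1)) = Mul(Add(-42, M), Pow(Add(Rational(16, 7), M), -1)) = Mul(Pow(Add(Rational(16, 7), M), -1), Add(-42, M)))
Add(Function('o')(34), Mul(-1, -767)) = Add(Mul(7, Pow(Add(16, Mul(7, 34)), -1), Add(-42, 34)), Mul(-1, -767)) = Add(Mul(7, Pow(Add(16, 238), -1), -8), 767) = Add(Mul(7, Pow(254, -1), -8), 767) = Add(Mul(7, Rational(1, 254), -8), 767) = Add(Rational(-28, 127), 767) = Rational(97381, 127)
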